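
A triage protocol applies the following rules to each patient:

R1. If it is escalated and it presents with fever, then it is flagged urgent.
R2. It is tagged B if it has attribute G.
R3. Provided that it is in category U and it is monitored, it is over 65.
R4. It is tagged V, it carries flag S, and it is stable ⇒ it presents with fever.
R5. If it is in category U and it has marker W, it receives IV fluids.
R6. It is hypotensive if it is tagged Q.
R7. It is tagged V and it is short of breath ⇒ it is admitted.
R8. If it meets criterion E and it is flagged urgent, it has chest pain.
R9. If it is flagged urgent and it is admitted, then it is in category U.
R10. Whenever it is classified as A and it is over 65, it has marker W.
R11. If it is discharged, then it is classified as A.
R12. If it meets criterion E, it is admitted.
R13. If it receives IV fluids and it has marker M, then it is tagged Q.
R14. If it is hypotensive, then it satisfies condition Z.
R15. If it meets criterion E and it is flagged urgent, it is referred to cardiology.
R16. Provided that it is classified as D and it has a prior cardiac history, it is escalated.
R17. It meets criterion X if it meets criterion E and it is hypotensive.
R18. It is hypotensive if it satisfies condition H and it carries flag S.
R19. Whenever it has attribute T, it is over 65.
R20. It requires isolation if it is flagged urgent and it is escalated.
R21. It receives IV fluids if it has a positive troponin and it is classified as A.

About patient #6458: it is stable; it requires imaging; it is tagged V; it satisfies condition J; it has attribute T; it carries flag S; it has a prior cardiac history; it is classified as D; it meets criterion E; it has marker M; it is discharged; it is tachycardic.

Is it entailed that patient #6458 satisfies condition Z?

By R4 (it is tagged V, it carries flag S, it is stable): it presents with fever.
By R11 (it is discharged): it is classified as A.
By R12 (it meets criterion E): it is admitted.
By R16 (it is classified as D, it has a prior cardiac history): it is escalated.
By R19 (it has attribute T): it is over 65.
By R1 (it is escalated, it presents with fever): it is flagged urgent.
By R9 (it is flagged urgent, it is admitted): it is in category U.
By R10 (it is classified as A, it is over 65): it has marker W.
By R5 (it is in category U, it has marker W): it receives IV fluids.
By R13 (it receives IV fluids, it has marker M): it is tagged Q.
By R6 (it is tagged Q): it is hypotensive.
By R14 (it is hypotensive): it satisfies condition Z.

Yes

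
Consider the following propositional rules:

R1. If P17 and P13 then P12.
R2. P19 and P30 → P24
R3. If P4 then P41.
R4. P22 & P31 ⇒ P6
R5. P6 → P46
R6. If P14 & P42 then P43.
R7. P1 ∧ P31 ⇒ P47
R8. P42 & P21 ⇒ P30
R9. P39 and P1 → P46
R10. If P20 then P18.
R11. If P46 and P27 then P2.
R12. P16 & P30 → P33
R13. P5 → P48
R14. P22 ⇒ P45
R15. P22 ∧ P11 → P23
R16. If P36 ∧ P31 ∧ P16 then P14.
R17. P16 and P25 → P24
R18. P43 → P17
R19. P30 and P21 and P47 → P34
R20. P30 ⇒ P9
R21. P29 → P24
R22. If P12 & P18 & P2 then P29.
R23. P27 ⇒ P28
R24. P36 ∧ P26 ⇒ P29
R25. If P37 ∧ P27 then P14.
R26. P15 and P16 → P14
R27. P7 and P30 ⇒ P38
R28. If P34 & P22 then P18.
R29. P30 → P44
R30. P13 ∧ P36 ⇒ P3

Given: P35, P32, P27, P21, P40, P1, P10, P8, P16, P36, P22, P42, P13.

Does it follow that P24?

No

Forward chaining from the given facts derives: P30, P33, P45, P9, P28, P44, P3.
Rules concluding P24: R2 needs P19; R17 needs P25; R21 needs P29 — none of these are established.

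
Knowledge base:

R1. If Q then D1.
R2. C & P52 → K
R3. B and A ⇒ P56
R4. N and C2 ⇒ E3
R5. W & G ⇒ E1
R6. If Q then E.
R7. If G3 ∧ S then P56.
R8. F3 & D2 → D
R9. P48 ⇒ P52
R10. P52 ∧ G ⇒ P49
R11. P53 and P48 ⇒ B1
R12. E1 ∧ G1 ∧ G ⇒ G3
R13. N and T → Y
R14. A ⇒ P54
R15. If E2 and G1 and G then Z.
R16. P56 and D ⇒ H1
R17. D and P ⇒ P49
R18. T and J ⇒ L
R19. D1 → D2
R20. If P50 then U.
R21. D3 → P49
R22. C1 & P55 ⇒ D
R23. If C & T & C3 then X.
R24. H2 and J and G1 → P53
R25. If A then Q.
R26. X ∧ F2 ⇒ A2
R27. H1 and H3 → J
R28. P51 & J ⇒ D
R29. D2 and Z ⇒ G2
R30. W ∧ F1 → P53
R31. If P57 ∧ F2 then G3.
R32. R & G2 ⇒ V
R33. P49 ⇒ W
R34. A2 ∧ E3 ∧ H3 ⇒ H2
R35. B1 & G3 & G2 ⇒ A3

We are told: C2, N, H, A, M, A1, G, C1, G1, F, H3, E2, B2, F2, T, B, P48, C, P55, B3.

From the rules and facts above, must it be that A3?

Forward chaining from the given facts derives: P56, E3, P52, P49, Y, P54, Z, D, Q, W, D1, K, E1, E, G3, H1, D2, J, G2, L.
The only rule concluding A3 is R35, which needs B1; that is never established.

No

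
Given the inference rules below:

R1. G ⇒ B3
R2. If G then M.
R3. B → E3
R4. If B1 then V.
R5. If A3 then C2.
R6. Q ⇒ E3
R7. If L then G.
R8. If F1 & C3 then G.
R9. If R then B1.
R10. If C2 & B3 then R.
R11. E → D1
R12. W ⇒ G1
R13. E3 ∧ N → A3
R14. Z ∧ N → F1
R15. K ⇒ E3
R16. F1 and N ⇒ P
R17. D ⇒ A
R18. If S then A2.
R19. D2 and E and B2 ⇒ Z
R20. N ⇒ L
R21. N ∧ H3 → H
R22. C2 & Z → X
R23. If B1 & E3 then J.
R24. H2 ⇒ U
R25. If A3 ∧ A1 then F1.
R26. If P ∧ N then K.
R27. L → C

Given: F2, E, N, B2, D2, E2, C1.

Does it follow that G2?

Forward chaining from the given facts derives: D1, Z, L, C, G, F1, P, K, B3, M, E3, A3, C2, R, X, B1, J, V.
No rule has G2 as its conclusion, and it is not among the given facts.

No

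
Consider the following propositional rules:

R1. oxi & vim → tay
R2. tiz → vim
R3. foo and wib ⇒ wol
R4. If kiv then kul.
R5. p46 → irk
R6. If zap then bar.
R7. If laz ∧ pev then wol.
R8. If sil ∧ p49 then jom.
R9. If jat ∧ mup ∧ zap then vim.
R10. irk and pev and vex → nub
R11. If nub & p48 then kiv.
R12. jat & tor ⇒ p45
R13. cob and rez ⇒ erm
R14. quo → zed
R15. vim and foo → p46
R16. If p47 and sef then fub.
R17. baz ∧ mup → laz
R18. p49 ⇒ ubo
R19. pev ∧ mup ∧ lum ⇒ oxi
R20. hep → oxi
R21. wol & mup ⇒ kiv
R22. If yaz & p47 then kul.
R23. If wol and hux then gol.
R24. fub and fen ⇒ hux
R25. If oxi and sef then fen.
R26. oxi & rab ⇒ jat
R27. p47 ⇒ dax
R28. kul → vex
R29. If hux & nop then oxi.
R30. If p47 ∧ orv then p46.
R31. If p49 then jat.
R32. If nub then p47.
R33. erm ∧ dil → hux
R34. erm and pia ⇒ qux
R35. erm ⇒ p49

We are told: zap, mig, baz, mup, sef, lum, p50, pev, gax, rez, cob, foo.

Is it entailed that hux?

Yes

erm  (by R13: cob, rez)
laz  (by R17: baz, mup)
oxi  (by R19: pev, mup, lum)
fen  (by R25: oxi, sef)
p49  (by R35: erm)
wol  (by R7: laz, pev)
kiv  (by R21: wol, mup)
jat  (by R31: p49)
kul  (by R4: kiv)
vim  (by R9: jat, mup, zap)
p46  (by R15: vim, foo)
vex  (by R28: kul)
irk  (by R5: p46)
nub  (by R10: irk, pev, vex)
p47  (by R32: nub)
fub  (by R16: p47, sef)
hux  (by R24: fub, fen)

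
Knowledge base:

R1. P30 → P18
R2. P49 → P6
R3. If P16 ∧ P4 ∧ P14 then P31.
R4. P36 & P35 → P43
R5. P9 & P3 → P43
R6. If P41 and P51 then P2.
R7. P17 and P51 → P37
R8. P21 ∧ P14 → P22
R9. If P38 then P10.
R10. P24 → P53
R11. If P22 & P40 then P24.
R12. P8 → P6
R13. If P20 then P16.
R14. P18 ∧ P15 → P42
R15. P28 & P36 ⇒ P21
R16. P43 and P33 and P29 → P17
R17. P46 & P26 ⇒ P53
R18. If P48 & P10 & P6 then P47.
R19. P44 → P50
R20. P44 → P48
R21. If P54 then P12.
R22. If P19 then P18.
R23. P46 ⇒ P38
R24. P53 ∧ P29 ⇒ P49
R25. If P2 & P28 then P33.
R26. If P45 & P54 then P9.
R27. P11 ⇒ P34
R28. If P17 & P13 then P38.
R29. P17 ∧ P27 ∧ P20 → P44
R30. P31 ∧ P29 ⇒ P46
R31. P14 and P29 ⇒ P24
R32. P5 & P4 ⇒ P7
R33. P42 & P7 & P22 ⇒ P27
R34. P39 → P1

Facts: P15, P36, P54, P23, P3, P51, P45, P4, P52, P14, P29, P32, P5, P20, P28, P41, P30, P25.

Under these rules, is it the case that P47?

P18  (by R1: P30)
P2  (by R6: P41, P51)
P16  (by R13: P20)
P42  (by R14: P18, P15)
P21  (by R15: P28, P36)
P33  (by R25: P2, P28)
P9  (by R26: P45, P54)
P24  (by R31: P14, P29)
P7  (by R32: P5, P4)
P31  (by R3: P16, P4, P14)
P43  (by R5: P9, P3)
P22  (by R8: P21, P14)
P53  (by R10: P24)
P17  (by R16: P43, P33, P29)
P49  (by R24: P53, P29)
P46  (by R30: P31, P29)
P27  (by R33: P42, P7, P22)
P6  (by R2: P49)
P38  (by R23: P46)
P44  (by R29: P17, P27, P20)
P10  (by R9: P38)
P48  (by R20: P44)
P47  (by R18: P48, P10, P6)

Yes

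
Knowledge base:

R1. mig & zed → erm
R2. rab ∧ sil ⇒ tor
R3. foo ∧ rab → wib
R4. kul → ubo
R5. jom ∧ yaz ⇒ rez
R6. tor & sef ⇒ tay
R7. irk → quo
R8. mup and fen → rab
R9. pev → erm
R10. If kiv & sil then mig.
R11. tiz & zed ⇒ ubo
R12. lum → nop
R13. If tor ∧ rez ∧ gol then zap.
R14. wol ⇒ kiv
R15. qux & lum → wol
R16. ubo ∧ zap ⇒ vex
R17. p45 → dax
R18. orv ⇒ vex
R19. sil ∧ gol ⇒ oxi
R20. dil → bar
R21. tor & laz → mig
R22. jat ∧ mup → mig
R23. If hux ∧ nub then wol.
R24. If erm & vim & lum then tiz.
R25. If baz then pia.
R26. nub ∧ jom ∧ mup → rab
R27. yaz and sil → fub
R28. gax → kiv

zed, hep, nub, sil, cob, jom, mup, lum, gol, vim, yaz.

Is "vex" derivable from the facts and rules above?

No

Forward chaining from the given facts derives: rez, nop, oxi, rab, fub, tor, zap.
Rules concluding vex: R16 needs ubo; R18 needs orv — none of these are established.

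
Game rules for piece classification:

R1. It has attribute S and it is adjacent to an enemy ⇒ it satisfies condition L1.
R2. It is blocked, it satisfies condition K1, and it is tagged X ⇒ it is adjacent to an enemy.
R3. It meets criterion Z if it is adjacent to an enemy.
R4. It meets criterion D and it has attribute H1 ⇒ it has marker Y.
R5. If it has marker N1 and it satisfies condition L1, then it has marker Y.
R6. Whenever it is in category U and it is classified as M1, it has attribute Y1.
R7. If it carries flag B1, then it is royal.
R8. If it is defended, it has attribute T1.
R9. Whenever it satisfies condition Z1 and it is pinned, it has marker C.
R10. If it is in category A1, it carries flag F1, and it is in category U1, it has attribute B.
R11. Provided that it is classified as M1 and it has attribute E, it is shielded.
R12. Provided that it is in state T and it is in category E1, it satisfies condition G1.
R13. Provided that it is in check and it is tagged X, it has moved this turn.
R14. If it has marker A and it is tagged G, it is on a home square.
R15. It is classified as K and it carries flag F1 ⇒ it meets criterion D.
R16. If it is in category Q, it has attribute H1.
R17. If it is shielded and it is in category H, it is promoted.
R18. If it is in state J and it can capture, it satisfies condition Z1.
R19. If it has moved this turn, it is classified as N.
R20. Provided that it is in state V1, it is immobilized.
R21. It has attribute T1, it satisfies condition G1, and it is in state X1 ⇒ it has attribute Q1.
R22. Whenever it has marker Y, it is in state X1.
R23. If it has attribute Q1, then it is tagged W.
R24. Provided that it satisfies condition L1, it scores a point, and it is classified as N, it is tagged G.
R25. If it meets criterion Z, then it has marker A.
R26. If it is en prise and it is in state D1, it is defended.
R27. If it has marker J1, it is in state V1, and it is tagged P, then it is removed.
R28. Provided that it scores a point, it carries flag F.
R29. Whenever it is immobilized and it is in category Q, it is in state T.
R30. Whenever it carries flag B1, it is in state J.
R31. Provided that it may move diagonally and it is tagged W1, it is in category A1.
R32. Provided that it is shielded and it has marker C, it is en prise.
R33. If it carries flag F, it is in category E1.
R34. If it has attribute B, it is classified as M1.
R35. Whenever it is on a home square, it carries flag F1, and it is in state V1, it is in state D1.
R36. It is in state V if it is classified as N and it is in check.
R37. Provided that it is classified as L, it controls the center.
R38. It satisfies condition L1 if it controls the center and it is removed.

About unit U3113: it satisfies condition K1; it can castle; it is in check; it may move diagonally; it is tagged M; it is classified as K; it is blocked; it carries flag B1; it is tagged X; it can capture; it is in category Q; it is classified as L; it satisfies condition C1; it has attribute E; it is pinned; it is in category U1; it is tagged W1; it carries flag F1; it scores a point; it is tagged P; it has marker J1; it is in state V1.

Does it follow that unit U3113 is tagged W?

By R2 (it is blocked, it satisfies condition K1, it is tagged X): it is adjacent to an enemy.
By R3 (it is adjacent to an enemy): it meets criterion Z.
By R13 (it is in check, it is tagged X): it has moved this turn.
By R15 (it is classified as K, it carries flag F1): it meets criterion D.
By R16 (it is in category Q): it has attribute H1.
By R19 (it has moved this turn): it is classified as N.
By R20 (it is in state V1): it is immobilized.
By R25 (it meets criterion Z): it has marker A.
By R27 (it has marker J1, it is in state V1, it is tagged P): it is removed.
By R28 (it scores a point): it carries flag F.
By R29 (it is immobilized, it is in category Q): it is in state T.
By R30 (it carries flag B1): it is in state J.
By R31 (it may move diagonally, it is tagged W1): it is in category A1.
By R33 (it carries flag F): it is in category E1.
By R37 (it is classified as L): it controls the center.
By R38 (it controls the center, it is removed): it satisfies condition L1.
By R4 (it meets criterion D, it has attribute H1): it has marker Y.
By R10 (it is in category A1, it carries flag F1, it is in category U1): it has attribute B.
By R12 (it is in state T, it is in category E1): it satisfies condition G1.
By R18 (it is in state J, it can capture): it satisfies condition Z1.
By R22 (it has marker Y): it is in state X1.
By R24 (it satisfies condition L1, it scores a point, it is classified as N): it is tagged G.
By R34 (it has attribute B): it is classified as M1.
By R9 (it satisfies condition Z1, it is pinned): it has marker C.
By R11 (it is classified as M1, it has attribute E): it is shielded.
By R14 (it has marker A, it is tagged G): it is on a home square.
By R32 (it is shielded, it has marker C): it is en prise.
By R35 (it is on a home square, it carries flag F1, it is in state V1): it is in state D1.
By R26 (it is en prise, it is in state D1): it is defended.
By R8 (it is defended): it has attribute T1.
By R21 (it has attribute T1, it satisfies condition G1, it is in state X1): it has attribute Q1.
By R23 (it has attribute Q1): it is tagged W.

Yes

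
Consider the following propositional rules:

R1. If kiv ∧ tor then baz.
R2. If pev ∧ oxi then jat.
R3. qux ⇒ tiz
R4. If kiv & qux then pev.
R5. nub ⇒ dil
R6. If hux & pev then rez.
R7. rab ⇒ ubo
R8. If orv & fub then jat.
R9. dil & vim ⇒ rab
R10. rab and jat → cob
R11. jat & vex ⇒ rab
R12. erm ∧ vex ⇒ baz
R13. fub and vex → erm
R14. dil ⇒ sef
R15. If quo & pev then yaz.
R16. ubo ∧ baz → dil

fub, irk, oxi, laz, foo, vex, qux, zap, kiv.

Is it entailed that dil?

Yes

pev  (by R4: kiv, qux)
erm  (by R13: fub, vex)
jat  (by R2: pev, oxi)
rab  (by R11: jat, vex)
baz  (by R12: erm, vex)
ubo  (by R7: rab)
dil  (by R16: ubo, baz)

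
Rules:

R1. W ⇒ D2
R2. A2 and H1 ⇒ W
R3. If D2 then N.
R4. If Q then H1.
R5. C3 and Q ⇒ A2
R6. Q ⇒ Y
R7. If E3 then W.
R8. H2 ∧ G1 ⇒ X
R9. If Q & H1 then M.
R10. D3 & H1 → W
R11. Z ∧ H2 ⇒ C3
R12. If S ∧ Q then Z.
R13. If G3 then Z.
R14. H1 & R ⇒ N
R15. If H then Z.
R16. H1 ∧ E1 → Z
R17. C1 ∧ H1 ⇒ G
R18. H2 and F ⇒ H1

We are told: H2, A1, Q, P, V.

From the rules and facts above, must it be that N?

Forward chaining from the given facts derives: H1, Y, M.
Rules concluding N: R3 needs D2; R14 needs R — none of these are established.

No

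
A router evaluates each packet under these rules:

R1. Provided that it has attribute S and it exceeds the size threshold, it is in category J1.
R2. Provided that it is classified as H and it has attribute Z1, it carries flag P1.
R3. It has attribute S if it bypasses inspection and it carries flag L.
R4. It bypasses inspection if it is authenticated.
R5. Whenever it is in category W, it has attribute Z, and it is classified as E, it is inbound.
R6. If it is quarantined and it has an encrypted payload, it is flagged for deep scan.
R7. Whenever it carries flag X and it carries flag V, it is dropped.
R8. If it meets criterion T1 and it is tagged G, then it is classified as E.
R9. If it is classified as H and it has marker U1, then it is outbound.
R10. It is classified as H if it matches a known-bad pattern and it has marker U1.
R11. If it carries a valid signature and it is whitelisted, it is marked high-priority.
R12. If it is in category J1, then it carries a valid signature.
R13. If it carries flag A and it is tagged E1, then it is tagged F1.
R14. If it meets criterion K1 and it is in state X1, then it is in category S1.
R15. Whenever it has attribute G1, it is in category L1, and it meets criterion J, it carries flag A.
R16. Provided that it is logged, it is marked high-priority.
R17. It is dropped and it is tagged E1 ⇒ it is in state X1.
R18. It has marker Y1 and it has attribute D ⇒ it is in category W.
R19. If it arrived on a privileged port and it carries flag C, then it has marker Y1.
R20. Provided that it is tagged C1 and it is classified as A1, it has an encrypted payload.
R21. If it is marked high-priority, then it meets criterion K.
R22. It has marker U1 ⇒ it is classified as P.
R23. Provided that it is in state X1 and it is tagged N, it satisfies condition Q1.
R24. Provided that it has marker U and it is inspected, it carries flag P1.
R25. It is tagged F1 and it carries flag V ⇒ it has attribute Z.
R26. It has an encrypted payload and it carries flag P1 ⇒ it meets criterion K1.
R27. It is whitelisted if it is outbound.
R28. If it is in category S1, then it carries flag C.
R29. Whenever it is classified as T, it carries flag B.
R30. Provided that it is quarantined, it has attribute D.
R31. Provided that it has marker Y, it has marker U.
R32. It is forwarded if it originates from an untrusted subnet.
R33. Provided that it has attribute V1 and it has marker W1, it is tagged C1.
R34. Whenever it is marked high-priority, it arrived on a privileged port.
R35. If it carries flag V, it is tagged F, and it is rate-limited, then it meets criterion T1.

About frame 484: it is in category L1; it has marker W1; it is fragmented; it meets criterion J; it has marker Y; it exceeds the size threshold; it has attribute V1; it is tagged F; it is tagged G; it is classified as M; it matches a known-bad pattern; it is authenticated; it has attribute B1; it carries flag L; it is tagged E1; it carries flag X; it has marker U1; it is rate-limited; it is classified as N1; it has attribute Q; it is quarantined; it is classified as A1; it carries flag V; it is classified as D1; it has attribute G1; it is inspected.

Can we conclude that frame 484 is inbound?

By R4 (it is authenticated): it bypasses inspection.
By R7 (it carries flag X, it carries flag V): it is dropped.
By R10 (it matches a known-bad pattern, it has marker U1): it is classified as H.
By R15 (it has attribute G1, it is in category L1, it meets criterion J): it carries flag A.
By R17 (it is dropped, it is tagged E1): it is in state X1.
By R30 (it is quarantined): it has attribute D.
By R31 (it has marker Y): it has marker U.
By R33 (it has attribute V1, it has marker W1): it is tagged C1.
By R35 (it carries flag V, it is tagged F, it is rate-limited): it meets criterion T1.
By R3 (it bypasses inspection, it carries flag L): it has attribute S.
By R8 (it meets criterion T1, it is tagged G): it is classified as E.
By R9 (it is classified as H, it has marker U1): it is outbound.
By R13 (it carries flag A, it is tagged E1): it is tagged F1.
By R20 (it is tagged C1, it is classified as A1): it has an encrypted payload.
By R24 (it has marker U, it is inspected): it carries flag P1.
By R25 (it is tagged F1, it carries flag V): it has attribute Z.
By R26 (it has an encrypted payload, it carries flag P1): it meets criterion K1.
By R27 (it is outbound): it is whitelisted.
By R1 (it has attribute S, it exceeds the size threshold): it is in category J1.
By R12 (it is in category J1): it carries a valid signature.
By R14 (it meets criterion K1, it is in state X1): it is in category S1.
By R28 (it is in category S1): it carries flag C.
By R11 (it carries a valid signature, it is whitelisted): it is marked high-priority.
By R34 (it is marked high-priority): it arrived on a privileged port.
By R19 (it arrived on a privileged port, it carries flag C): it has marker Y1.
By R18 (it has marker Y1, it has attribute D): it is in category W.
By R5 (it is in category W, it has attribute Z, it is classified as E): it is inbound.

Yes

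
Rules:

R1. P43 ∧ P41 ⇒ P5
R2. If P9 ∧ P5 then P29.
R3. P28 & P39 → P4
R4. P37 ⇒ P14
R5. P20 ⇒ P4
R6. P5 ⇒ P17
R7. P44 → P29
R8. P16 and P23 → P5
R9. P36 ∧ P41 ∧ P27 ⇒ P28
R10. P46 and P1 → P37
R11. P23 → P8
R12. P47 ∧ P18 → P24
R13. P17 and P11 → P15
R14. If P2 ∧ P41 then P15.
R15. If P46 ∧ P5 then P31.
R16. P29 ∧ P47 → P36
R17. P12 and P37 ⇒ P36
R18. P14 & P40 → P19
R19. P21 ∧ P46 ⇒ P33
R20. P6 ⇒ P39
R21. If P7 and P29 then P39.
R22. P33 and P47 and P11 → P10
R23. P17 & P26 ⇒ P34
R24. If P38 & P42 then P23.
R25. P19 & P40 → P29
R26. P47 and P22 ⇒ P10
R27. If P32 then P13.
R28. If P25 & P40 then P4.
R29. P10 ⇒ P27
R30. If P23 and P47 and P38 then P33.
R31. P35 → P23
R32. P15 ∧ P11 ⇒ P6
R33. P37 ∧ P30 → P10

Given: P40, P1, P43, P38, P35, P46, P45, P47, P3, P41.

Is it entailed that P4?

Forward chaining from the given facts derives: P5, P17, P37, P31, P23, P14, P8, P19, P29, P33, P36.
Rules concluding P4: R3 needs P28; R5 needs P20; R28 needs P25 — none of these are established.

No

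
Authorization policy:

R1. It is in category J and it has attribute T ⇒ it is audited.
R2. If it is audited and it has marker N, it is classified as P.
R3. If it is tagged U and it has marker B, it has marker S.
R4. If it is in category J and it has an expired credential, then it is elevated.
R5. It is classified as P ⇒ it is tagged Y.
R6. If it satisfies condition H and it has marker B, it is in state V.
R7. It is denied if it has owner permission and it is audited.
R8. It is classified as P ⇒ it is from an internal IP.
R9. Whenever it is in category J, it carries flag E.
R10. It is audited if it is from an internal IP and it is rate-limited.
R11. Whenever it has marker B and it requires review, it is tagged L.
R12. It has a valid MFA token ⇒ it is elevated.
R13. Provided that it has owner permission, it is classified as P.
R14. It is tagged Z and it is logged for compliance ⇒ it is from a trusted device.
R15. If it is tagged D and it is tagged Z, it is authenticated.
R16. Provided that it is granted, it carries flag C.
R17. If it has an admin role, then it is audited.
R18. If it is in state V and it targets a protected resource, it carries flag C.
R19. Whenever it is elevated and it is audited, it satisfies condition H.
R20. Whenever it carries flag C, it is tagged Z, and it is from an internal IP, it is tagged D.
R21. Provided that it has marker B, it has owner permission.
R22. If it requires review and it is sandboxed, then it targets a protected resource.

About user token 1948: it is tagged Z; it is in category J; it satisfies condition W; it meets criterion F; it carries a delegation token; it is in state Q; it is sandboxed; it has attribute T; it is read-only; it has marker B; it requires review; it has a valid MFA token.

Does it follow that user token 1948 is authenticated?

By R1 (it is in category J, it has attribute T): it is audited.
By R12 (it has a valid MFA token): it is elevated.
By R19 (it is elevated, it is audited): it satisfies condition H.
By R21 (it has marker B): it has owner permission.
By R22 (it requires review, it is sandboxed): it targets a protected resource.
By R6 (it satisfies condition H, it has marker B): it is in state V.
By R13 (it has owner permission): it is classified as P.
By R18 (it is in state V, it targets a protected resource): it carries flag C.
By R8 (it is classified as P): it is from an internal IP.
By R20 (it carries flag C, it is tagged Z, it is from an internal IP): it is tagged D.
By R15 (it is tagged D, it is tagged Z): it is authenticated.

Yes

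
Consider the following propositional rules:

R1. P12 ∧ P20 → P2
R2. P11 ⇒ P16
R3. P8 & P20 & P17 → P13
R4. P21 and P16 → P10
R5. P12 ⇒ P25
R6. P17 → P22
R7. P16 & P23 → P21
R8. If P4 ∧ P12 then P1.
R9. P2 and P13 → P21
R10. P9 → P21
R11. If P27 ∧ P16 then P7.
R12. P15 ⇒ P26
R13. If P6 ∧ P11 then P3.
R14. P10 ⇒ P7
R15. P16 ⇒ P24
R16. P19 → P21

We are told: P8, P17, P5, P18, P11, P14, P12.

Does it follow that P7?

Forward chaining from the given facts derives: P16, P25, P22, P24.
Rules concluding P7: R11 needs P27; R14 needs P10 — none of these are established.

No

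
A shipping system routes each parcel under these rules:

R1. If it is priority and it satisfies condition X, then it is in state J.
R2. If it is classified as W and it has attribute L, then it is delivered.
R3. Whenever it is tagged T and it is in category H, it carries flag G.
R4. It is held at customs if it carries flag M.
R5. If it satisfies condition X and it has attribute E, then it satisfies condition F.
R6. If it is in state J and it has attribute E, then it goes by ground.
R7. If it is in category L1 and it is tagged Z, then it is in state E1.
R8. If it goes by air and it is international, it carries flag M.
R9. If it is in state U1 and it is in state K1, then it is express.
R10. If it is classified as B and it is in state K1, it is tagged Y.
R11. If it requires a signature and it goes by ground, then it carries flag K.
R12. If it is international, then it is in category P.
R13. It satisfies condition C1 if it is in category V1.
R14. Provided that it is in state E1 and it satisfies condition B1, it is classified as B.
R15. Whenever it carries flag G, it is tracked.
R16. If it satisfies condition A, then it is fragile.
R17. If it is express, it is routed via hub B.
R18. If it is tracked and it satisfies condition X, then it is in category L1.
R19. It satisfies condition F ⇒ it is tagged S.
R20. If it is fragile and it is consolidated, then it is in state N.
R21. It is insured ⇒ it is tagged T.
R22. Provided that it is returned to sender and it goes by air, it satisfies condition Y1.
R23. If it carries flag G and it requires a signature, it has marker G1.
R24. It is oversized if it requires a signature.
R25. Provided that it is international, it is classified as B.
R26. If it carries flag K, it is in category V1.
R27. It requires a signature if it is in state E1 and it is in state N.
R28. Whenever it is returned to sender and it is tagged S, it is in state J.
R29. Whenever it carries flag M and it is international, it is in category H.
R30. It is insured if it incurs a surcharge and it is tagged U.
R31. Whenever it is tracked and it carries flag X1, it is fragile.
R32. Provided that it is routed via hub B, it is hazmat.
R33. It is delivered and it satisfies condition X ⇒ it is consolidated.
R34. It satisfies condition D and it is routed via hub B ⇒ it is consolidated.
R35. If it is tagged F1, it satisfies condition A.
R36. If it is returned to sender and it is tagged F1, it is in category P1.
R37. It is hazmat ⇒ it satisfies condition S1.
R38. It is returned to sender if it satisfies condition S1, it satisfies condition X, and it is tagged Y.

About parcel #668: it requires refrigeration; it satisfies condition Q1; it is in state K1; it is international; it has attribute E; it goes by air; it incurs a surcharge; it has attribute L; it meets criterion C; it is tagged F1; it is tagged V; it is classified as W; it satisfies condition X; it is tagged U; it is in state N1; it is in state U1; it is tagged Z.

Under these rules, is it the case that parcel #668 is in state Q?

No

Forward chaining from the given facts derives: is delivered, satisfies condition F, carries flag M, is express, is in category P, is routed via hub B, is tagged S, is classified as B, is in category H, is insured, is hazmat, is consolidated, satisfies condition A, satisfies condition S1, is held at customs, is tagged Y, is fragile, is in state N, is tagged T, is returned to sender, carries flag G, is tracked, is in category L1, satisfies condition Y1, is in state J, is in category P1, goes by ground, is in state E1, requires a signature, carries flag K, has marker G1, is oversized, is in category V1, satisfies condition C1.
No rule has "it is in state Q" as its conclusion, and it is not among the given facts.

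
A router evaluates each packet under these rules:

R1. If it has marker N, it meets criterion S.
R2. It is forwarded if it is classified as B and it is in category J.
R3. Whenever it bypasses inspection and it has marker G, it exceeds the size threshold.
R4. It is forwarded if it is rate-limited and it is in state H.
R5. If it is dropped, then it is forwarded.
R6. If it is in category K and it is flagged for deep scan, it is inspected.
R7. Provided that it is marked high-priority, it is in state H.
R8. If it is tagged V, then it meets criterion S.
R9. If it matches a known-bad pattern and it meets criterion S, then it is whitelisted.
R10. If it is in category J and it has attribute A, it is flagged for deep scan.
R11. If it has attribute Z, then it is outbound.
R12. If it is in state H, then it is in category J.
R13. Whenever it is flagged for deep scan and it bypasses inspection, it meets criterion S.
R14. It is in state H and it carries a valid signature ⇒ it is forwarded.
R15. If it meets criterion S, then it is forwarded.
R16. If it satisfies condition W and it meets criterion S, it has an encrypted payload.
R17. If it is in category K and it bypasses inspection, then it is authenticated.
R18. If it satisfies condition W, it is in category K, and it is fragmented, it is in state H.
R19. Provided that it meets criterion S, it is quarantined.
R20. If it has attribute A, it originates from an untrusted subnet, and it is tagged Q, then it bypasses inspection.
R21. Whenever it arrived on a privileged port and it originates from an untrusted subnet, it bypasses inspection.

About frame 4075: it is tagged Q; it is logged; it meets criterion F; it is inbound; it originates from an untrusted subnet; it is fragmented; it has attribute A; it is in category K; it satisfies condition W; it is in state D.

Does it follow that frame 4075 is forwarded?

Yes

By R18 (it satisfies condition W, it is in category K, it is fragmented): it is in state H.
By R20 (it has attribute A, it originates from an untrusted subnet, it is tagged Q): it bypasses inspection.
By R12 (it is in state H): it is in category J.
By R10 (it is in category J, it has attribute A): it is flagged for deep scan.
By R13 (it is flagged for deep scan, it bypasses inspection): it meets criterion S.
By R15 (it meets criterion S): it is forwarded.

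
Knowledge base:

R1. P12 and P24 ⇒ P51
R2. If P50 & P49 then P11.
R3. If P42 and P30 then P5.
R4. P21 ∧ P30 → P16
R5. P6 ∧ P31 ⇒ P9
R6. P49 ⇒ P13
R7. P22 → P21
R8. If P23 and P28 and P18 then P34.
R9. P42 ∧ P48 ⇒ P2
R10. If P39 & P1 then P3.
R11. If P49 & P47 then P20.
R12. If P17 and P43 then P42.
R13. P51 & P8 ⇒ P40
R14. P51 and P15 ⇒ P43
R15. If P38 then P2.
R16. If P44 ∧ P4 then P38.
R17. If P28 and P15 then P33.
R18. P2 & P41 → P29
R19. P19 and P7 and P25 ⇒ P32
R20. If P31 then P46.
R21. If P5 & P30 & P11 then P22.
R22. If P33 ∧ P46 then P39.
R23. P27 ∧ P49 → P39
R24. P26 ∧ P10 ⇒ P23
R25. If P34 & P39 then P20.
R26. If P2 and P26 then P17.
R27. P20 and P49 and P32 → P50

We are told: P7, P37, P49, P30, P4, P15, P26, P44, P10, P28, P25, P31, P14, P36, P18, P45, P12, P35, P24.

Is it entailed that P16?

Forward chaining from the given facts derives: P51, P13, P43, P38, P33, P46, P39, P23, P34, P2, P20, P17, P42, P5.
The only rule concluding P16 is R4, which needs P21; that is never established.

No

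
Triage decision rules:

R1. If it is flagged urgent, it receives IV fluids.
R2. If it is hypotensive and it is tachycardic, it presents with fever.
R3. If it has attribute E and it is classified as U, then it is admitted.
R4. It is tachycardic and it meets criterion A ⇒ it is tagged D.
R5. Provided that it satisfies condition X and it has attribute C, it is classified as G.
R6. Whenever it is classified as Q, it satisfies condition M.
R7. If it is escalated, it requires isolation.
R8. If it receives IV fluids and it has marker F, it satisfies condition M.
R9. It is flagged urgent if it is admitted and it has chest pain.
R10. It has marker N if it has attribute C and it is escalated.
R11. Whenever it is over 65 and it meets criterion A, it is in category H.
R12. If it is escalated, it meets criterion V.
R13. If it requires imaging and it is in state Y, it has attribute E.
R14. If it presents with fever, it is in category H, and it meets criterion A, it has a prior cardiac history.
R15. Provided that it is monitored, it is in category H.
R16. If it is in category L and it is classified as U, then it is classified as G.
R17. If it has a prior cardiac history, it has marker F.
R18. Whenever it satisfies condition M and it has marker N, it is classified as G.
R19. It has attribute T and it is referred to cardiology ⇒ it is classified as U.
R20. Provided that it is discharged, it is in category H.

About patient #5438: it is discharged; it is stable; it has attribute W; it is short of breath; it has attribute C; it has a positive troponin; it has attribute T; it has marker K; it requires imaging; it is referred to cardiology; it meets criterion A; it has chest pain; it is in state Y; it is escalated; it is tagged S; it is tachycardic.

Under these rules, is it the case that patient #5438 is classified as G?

Forward chaining from the given facts derives: is tagged D, requires isolation, has marker N, meets criterion V, has attribute E, is classified as U, is in category H, is admitted, is flagged urgent, receives IV fluids.
Rules concluding "it is classified as G": R5 needs "it satisfies condition X"; R16 needs "it is in category L"; R18 needs "it satisfies condition M" — none of these are established.

No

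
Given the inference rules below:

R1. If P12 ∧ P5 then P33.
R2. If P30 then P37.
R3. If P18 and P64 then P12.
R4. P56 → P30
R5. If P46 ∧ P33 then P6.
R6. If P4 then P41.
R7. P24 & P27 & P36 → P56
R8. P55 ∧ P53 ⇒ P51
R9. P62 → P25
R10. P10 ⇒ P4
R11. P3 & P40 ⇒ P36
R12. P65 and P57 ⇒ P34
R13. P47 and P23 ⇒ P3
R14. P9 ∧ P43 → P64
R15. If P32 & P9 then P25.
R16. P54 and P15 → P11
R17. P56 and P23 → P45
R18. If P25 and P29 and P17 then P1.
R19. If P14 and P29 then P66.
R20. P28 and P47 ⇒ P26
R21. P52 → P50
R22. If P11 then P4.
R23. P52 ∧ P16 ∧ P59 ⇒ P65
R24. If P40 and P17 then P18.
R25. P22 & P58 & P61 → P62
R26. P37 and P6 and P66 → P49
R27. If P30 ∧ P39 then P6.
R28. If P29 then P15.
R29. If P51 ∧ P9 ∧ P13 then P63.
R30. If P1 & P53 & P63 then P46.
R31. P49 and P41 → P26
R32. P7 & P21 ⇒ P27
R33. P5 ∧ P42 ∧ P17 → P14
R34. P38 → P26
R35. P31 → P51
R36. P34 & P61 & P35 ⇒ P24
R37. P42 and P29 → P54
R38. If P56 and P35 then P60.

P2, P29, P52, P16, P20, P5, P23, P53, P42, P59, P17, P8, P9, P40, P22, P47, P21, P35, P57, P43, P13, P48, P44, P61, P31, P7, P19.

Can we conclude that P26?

No

Forward chaining from the given facts derives: P3, P64, P50, P65, P18, P15, P27, P14, P51, P54, P12, P36, P34, P11, P66, P4, P63, P24, P33, P41, P56, P45, P60, P30, P37.
Rules concluding P26: R20 needs P28; R31 needs P49; R34 needs P38 — none of these are established.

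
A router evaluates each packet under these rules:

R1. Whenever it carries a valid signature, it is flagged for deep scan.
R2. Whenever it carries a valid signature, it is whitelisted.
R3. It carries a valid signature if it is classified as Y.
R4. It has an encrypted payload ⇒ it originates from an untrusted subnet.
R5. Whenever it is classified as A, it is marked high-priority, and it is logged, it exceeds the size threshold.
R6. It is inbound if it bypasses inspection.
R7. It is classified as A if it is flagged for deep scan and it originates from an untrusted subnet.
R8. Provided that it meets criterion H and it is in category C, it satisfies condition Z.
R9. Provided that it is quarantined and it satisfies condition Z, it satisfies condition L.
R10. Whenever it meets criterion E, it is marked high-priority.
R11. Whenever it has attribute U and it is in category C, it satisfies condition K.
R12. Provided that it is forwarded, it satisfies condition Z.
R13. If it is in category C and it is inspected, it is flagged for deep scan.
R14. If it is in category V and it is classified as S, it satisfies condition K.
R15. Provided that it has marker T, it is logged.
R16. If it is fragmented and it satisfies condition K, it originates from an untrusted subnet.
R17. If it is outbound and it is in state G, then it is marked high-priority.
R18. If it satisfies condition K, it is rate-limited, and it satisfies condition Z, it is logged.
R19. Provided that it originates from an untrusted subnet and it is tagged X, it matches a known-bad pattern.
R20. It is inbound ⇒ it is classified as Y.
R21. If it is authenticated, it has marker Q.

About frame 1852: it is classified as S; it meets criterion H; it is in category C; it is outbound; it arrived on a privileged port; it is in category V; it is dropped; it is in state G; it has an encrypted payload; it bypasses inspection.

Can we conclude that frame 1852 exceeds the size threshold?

Forward chaining from the given facts derives: originates from an untrusted subnet, is inbound, satisfies condition Z, satisfies condition K, is marked high-priority, is classified as Y, carries a valid signature, is flagged for deep scan, is whitelisted, is classified as A.
The only rule concluding "it exceeds the size threshold" is R5, which needs "it is logged"; that is never established.

No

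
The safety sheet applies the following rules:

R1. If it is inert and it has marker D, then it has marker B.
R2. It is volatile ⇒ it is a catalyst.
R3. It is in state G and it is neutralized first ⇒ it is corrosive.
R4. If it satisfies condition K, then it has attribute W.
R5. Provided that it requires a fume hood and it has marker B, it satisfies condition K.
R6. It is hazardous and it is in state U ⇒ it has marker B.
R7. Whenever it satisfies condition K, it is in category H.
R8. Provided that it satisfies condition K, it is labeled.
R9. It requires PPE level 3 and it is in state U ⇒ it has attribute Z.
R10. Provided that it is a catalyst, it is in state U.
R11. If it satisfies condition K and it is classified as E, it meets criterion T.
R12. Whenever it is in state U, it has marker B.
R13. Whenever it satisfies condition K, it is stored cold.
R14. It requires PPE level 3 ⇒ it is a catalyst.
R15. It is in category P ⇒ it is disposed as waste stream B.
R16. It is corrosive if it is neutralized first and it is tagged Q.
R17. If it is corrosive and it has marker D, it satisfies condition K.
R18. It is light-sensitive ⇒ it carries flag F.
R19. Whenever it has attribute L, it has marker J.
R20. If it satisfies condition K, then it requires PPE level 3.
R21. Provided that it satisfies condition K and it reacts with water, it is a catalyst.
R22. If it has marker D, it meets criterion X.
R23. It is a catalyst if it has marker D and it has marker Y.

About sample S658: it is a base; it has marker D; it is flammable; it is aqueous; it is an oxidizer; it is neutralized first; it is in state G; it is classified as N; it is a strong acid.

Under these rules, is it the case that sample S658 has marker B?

By R3 (it is in state G, it is neutralized first): it is corrosive.
By R17 (it is corrosive, it has marker D): it satisfies condition K.
By R20 (it satisfies condition K): it requires PPE level 3.
By R14 (it requires PPE level 3): it is a catalyst.
By R10 (it is a catalyst): it is in state U.
By R12 (it is in state U): it has marker B.

Yes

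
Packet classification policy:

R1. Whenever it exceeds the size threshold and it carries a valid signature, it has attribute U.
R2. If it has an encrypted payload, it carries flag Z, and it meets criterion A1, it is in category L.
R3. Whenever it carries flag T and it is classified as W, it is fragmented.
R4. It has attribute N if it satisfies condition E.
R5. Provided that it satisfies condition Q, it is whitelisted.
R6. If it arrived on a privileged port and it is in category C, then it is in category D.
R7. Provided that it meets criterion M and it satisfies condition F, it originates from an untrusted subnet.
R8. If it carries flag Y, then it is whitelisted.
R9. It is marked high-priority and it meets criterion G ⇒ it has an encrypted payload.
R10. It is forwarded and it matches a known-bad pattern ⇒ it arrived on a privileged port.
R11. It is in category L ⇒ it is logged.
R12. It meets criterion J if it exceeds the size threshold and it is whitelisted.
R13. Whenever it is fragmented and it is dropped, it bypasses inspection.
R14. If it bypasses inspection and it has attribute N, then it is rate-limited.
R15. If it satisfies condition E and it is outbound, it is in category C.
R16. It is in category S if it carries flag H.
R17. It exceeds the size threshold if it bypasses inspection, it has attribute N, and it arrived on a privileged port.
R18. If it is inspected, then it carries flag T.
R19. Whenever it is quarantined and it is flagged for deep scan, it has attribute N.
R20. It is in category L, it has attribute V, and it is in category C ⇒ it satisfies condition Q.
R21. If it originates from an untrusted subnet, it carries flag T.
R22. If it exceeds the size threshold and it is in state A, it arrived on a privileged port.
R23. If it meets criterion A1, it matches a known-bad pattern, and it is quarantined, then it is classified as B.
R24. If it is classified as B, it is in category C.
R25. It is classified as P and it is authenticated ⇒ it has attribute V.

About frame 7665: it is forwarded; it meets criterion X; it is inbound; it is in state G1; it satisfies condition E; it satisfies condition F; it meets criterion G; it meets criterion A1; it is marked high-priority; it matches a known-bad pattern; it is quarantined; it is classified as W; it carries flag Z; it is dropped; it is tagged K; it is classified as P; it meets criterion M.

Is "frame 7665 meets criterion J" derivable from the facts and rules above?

No

Forward chaining from the given facts derives: has attribute N, originates from an untrusted subnet, has an encrypted payload, arrived on a privileged port, carries flag T, is classified as B, is in category C, is in category L, is fragmented, is in category D, is logged, bypasses inspection, is rate-limited, exceeds the size threshold.
The only rule concluding "it meets criterion J" is R12, which needs "it is whitelisted"; that is never established.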